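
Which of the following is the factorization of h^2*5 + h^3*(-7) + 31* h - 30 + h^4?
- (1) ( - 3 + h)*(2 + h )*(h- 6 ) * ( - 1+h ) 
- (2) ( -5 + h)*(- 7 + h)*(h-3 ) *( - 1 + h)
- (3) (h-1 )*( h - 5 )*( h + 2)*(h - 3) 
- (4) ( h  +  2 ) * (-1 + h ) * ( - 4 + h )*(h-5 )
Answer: 3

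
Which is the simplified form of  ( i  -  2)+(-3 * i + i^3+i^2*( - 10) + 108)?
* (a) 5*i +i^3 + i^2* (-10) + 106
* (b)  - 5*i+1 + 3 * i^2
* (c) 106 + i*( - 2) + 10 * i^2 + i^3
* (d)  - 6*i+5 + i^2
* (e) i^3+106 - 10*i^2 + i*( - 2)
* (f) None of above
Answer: e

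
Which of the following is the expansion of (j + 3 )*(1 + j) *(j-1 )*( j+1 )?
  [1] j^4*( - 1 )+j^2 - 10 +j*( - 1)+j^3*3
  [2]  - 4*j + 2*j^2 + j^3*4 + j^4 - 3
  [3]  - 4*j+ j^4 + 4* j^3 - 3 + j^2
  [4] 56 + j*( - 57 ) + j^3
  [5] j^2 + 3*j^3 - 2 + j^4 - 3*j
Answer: 2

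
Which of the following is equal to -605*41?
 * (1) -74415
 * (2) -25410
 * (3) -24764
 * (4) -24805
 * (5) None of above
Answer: 4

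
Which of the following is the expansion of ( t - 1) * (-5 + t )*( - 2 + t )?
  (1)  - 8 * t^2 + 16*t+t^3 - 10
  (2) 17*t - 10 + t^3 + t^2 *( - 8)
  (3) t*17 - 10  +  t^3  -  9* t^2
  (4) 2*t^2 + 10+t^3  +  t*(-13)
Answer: 2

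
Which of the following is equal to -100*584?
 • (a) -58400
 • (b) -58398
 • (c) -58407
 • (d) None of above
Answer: a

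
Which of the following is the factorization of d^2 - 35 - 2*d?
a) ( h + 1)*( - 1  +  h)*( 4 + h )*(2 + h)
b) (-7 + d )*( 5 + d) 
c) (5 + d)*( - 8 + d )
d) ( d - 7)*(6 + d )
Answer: b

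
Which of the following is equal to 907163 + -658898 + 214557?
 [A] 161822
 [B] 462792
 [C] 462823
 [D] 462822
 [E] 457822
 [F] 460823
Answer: D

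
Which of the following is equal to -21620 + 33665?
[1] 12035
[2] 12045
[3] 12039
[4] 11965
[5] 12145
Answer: 2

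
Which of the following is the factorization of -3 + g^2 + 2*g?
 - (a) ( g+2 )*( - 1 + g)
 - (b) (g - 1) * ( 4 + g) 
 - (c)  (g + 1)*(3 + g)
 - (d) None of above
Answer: d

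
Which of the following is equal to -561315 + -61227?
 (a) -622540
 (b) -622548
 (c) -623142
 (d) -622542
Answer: d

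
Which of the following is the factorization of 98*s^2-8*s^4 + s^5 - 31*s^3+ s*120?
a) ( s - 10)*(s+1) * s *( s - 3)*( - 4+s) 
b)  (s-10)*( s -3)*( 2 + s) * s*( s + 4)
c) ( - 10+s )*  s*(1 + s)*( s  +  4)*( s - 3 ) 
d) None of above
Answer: c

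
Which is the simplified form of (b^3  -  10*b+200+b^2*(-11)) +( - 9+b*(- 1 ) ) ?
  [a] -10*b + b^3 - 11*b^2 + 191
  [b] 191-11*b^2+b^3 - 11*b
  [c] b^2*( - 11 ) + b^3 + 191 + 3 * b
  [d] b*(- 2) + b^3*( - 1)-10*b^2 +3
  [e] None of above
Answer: b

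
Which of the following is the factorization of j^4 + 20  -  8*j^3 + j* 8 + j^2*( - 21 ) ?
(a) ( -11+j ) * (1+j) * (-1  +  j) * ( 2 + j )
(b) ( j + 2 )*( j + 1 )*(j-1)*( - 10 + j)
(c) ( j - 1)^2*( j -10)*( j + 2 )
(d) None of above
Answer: b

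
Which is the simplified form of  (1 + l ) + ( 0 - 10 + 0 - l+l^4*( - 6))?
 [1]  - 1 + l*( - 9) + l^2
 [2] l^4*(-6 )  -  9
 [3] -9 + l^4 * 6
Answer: 2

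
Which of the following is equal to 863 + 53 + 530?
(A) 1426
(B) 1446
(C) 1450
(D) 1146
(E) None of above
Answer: B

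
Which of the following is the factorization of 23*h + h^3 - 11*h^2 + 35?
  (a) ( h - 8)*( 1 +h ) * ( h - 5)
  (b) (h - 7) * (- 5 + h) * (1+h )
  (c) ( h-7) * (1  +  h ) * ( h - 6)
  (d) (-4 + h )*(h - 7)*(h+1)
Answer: b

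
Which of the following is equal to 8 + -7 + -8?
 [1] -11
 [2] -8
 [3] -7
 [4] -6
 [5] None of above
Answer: 3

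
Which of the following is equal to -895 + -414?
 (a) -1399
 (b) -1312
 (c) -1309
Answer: c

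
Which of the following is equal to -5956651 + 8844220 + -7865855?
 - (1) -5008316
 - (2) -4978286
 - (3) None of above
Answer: 2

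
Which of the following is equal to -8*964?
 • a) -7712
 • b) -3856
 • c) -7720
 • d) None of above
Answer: a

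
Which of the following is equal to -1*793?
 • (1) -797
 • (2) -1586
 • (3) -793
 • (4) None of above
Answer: 3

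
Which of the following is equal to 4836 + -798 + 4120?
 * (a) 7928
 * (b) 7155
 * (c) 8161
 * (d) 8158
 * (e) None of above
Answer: d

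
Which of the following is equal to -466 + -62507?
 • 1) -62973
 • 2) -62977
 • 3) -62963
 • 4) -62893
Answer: 1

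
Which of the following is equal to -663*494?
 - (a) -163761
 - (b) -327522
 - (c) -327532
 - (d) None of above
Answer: b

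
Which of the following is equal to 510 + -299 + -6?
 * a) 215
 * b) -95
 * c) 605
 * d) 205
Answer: d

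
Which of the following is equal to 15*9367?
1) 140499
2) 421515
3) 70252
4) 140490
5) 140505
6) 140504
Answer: 5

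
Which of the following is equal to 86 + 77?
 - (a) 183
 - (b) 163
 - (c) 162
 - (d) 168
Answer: b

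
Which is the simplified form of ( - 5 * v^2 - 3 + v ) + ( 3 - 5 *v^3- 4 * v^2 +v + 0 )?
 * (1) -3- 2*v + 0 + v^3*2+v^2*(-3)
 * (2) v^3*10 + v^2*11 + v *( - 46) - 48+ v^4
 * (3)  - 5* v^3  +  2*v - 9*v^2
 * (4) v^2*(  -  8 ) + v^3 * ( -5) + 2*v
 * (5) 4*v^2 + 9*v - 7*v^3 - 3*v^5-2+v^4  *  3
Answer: 3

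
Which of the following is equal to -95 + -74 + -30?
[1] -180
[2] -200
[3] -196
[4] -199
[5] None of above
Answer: 4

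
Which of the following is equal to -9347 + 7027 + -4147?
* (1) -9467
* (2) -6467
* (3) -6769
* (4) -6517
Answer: 2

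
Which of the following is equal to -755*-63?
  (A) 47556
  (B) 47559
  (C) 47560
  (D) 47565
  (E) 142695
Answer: D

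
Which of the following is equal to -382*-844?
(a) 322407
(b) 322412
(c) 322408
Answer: c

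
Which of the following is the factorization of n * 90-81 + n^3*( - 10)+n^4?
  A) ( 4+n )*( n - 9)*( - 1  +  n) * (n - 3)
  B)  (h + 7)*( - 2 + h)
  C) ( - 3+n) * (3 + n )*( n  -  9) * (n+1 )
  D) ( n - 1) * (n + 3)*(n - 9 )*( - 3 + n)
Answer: D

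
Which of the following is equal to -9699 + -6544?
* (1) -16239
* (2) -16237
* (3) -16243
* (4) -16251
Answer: 3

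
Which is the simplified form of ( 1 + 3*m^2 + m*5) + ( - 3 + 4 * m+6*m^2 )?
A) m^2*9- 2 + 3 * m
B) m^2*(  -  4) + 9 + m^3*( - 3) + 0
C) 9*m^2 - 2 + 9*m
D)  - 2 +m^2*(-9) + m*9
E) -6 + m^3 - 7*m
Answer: C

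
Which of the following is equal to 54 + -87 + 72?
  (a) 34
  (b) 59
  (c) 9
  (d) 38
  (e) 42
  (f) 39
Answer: f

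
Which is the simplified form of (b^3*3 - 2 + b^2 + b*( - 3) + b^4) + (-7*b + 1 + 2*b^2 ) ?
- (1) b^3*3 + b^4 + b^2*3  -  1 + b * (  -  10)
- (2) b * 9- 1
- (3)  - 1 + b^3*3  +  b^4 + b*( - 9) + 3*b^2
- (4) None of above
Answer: 1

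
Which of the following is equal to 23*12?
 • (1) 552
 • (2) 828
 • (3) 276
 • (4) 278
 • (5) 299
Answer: 3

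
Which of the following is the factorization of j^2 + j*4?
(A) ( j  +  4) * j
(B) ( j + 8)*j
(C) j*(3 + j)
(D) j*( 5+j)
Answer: A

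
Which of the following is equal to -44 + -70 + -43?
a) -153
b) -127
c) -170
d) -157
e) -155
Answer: d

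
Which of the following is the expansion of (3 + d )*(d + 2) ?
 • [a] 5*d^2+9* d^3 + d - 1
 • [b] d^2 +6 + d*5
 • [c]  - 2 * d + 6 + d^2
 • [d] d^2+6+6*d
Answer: b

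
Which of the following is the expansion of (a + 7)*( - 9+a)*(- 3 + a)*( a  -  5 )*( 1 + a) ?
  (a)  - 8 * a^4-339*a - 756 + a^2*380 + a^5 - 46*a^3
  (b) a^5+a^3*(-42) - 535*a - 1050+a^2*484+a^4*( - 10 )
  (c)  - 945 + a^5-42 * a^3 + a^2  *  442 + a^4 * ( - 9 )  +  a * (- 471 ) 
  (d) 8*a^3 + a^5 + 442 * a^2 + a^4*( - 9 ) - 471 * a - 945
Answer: c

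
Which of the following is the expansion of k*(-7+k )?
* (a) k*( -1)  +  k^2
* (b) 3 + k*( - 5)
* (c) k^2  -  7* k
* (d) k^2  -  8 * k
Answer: c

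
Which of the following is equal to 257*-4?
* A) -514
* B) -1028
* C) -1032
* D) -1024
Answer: B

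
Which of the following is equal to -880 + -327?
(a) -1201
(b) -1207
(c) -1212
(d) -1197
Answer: b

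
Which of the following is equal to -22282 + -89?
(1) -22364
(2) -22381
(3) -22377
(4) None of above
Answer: 4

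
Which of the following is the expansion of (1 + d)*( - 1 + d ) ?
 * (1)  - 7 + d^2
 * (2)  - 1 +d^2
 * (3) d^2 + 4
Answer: 2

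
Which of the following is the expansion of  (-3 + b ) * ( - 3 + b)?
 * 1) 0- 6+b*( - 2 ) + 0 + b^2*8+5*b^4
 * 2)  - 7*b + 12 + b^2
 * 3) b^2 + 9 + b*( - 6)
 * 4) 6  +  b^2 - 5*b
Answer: 3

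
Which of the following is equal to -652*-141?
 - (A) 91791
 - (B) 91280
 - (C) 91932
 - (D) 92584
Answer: C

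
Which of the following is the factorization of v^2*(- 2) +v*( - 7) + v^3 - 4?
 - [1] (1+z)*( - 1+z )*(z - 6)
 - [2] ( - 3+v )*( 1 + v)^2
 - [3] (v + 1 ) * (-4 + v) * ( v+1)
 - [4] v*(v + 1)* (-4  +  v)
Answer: 3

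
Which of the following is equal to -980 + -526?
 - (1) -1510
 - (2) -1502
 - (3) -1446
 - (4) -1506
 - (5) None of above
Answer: 4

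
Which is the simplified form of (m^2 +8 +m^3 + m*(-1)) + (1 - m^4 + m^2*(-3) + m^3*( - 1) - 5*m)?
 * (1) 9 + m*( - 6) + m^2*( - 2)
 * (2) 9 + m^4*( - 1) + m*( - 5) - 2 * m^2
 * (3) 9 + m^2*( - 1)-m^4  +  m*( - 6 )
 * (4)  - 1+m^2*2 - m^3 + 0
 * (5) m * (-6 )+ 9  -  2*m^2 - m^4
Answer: 5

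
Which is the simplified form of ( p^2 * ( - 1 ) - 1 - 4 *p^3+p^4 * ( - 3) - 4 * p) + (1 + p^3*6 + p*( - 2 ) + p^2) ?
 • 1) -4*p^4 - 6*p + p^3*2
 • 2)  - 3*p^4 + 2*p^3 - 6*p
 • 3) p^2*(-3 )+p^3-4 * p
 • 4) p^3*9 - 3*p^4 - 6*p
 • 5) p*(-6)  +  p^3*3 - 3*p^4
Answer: 2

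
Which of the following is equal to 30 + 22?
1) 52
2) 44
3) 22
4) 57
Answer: 1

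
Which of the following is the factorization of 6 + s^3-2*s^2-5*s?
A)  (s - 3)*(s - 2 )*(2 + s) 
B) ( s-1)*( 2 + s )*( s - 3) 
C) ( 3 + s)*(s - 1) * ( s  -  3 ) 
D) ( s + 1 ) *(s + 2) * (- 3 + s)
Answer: B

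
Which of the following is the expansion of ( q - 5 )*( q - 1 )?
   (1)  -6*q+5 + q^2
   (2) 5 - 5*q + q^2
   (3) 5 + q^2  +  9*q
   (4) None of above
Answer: 1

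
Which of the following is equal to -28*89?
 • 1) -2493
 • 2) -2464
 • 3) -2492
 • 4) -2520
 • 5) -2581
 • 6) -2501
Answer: 3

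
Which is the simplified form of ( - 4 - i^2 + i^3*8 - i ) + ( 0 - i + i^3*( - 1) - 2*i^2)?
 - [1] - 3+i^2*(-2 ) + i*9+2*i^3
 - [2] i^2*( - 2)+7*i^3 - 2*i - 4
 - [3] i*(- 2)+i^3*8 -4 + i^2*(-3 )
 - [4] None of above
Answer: 4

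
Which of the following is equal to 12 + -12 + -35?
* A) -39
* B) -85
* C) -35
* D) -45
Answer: C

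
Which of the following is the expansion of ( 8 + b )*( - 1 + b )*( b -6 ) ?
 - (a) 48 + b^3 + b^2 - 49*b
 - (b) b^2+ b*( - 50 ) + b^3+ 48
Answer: b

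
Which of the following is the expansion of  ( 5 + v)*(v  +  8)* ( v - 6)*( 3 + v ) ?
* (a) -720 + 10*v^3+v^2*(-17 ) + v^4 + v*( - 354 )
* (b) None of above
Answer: a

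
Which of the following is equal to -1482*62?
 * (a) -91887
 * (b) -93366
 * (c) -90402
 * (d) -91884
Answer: d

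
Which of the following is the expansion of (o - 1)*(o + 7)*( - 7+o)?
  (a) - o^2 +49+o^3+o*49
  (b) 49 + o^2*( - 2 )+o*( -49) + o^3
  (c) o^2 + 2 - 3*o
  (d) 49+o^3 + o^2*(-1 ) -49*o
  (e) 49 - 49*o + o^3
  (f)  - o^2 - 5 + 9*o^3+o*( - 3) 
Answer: d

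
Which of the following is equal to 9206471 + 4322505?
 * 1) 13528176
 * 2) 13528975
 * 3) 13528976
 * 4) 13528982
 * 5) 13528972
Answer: 3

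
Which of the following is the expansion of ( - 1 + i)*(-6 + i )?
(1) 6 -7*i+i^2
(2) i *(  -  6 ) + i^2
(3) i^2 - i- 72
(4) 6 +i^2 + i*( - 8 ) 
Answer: 1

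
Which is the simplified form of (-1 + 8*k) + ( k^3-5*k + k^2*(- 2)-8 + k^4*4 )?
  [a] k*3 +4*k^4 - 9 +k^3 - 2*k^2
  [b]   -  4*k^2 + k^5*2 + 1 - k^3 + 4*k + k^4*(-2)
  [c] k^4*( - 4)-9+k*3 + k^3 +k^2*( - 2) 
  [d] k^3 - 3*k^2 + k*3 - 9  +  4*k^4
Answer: a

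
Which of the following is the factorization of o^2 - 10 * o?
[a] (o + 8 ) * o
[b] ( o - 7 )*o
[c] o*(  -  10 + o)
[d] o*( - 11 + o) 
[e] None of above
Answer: c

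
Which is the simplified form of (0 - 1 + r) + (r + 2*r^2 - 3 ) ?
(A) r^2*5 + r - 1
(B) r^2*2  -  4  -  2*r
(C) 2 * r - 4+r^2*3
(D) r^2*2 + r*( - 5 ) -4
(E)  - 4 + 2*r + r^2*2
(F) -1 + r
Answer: E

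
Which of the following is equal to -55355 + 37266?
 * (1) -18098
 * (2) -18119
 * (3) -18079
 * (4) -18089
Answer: 4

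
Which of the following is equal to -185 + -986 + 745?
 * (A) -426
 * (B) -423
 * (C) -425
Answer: A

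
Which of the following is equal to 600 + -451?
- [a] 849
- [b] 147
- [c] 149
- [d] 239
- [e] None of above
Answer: c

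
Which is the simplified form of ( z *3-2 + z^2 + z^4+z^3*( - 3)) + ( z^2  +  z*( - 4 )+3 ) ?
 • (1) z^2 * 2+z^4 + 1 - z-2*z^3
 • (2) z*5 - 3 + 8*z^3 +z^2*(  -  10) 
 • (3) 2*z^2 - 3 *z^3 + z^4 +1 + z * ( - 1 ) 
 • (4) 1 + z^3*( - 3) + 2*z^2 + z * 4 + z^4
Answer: 3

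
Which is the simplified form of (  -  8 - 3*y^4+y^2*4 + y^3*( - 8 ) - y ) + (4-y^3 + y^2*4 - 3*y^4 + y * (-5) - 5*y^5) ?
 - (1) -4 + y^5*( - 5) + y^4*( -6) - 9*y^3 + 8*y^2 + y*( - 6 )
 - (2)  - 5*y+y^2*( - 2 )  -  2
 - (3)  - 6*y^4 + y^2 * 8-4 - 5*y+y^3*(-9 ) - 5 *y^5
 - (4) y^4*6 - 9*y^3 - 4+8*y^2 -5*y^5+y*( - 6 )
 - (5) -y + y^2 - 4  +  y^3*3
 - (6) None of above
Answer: 1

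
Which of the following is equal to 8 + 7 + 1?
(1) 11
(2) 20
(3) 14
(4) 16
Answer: 4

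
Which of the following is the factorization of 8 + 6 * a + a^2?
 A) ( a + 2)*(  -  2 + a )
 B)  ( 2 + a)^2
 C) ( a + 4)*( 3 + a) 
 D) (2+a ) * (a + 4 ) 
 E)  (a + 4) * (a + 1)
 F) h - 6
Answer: D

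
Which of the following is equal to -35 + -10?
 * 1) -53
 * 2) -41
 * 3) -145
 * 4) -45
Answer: 4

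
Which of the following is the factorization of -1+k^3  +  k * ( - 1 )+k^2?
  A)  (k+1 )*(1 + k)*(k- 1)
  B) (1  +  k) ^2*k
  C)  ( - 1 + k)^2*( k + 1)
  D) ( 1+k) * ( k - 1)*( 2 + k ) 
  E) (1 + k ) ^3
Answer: A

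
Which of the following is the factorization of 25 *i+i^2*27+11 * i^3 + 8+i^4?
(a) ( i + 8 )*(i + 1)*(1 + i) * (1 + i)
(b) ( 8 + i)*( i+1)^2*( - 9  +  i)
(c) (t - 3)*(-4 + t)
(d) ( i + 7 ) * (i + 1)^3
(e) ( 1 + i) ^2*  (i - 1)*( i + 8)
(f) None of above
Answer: a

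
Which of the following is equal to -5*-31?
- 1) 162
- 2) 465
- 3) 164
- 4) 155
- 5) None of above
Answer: 4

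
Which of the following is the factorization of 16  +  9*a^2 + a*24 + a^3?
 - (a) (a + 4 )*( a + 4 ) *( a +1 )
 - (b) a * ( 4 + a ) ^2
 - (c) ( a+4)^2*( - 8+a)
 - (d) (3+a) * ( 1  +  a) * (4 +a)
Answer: a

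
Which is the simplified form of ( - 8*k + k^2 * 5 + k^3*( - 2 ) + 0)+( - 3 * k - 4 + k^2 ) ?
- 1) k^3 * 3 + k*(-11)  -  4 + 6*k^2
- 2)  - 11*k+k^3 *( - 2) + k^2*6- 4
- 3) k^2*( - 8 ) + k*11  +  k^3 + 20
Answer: 2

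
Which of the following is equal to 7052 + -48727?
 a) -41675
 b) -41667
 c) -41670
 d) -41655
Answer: a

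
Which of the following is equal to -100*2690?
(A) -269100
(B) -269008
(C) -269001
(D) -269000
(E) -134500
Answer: D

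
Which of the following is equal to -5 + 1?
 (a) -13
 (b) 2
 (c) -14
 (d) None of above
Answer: d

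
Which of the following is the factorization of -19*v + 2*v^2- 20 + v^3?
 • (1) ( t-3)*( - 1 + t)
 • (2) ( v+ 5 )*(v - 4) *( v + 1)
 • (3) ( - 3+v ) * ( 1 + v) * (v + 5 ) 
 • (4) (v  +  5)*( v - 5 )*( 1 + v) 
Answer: 2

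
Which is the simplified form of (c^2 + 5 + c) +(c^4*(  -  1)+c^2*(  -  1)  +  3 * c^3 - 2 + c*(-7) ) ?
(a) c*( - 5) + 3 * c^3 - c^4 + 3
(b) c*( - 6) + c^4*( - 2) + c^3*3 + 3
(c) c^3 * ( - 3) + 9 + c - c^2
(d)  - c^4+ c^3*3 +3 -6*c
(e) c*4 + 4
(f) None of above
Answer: d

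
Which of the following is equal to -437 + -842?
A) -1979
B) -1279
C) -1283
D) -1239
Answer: B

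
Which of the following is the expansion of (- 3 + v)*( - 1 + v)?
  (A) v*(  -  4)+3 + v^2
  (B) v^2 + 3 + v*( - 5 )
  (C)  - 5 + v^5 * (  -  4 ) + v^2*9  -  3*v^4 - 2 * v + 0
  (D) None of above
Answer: A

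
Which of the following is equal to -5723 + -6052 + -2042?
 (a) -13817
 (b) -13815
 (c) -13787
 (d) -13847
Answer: a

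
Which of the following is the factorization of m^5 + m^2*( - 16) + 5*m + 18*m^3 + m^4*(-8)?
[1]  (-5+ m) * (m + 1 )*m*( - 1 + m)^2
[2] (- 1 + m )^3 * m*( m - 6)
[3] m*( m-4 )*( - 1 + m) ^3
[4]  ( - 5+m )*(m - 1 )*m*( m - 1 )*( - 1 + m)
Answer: 4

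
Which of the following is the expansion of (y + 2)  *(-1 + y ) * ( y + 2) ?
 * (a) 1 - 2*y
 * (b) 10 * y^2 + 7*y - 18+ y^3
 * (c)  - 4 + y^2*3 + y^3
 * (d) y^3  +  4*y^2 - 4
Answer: c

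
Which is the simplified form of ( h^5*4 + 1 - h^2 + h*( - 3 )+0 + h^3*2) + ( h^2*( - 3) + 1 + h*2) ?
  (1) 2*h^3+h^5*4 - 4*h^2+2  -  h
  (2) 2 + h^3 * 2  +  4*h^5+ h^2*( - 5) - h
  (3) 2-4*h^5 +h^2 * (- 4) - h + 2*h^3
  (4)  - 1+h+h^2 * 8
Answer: 1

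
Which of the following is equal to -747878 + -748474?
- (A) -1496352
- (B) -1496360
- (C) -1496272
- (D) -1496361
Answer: A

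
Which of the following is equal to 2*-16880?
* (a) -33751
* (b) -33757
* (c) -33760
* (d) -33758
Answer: c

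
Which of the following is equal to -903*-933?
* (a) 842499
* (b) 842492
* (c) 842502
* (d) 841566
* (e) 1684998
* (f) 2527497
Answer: a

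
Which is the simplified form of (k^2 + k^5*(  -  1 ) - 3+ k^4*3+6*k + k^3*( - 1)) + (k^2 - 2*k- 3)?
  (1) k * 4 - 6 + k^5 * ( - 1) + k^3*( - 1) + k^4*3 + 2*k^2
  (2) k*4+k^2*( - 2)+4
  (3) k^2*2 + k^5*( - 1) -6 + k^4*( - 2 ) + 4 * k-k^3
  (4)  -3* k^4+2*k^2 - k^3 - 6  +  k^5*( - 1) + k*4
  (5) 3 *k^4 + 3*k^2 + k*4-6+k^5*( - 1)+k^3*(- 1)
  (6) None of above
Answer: 1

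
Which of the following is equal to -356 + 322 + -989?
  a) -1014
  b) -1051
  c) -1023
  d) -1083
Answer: c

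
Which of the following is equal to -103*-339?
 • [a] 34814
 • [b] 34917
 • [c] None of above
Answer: b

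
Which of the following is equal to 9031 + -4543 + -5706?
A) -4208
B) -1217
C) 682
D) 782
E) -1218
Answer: E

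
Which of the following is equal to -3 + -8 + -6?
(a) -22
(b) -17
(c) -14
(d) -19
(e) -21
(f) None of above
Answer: b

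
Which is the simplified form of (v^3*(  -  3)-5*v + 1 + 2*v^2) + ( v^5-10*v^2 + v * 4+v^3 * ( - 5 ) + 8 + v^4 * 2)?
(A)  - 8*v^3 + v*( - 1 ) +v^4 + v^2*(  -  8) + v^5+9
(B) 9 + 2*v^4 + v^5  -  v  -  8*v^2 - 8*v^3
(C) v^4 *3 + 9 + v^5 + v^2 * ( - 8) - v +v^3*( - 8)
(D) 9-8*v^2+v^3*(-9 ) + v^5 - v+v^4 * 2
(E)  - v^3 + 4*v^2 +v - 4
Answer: B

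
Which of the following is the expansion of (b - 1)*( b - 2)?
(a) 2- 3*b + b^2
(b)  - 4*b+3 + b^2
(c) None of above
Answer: a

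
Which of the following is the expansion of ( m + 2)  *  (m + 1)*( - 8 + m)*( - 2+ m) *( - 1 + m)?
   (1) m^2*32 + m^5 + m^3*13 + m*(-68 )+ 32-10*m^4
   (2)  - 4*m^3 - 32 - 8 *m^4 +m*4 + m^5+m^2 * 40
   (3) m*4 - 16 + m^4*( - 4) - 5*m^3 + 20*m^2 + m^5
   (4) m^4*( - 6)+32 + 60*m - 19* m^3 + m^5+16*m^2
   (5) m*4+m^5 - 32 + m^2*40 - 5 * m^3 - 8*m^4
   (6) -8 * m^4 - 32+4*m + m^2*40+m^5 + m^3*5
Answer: 5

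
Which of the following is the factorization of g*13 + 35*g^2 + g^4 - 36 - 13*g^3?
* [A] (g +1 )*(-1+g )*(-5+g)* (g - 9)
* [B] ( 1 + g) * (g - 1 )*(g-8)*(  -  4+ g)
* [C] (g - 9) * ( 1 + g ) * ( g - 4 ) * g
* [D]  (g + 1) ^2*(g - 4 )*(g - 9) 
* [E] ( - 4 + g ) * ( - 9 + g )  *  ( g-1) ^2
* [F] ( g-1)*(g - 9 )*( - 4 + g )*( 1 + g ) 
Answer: F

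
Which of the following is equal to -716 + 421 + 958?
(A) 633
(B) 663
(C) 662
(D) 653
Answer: B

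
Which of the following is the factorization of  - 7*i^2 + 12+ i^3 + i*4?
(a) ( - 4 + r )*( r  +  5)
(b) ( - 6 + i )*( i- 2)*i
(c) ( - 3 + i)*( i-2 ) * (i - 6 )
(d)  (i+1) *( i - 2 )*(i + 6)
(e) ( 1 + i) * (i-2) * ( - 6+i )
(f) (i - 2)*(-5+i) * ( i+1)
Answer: e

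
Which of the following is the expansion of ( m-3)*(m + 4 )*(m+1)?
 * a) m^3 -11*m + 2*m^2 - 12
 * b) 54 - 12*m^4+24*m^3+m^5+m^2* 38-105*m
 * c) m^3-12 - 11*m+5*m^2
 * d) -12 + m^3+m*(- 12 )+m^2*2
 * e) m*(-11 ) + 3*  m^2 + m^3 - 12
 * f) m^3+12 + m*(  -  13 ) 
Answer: a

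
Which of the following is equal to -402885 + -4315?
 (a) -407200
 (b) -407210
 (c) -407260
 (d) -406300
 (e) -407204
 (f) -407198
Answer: a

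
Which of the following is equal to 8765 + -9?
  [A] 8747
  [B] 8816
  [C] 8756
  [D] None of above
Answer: C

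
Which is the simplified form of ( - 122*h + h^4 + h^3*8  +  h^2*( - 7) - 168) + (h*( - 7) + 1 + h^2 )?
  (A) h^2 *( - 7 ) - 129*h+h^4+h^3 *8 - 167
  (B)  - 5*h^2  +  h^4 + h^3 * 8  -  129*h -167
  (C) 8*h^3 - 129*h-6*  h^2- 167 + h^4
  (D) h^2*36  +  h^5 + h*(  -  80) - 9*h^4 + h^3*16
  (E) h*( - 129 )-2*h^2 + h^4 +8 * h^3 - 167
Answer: C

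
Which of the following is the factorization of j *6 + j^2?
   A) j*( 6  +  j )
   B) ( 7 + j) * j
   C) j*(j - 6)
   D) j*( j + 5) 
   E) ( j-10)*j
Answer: A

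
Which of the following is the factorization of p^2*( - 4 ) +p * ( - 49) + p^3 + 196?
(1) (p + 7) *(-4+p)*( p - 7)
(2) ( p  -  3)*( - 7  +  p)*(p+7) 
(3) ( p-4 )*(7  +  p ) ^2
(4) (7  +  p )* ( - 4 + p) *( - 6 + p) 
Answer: 1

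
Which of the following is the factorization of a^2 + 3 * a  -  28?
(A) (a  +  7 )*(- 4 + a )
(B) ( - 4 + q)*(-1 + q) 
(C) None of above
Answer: A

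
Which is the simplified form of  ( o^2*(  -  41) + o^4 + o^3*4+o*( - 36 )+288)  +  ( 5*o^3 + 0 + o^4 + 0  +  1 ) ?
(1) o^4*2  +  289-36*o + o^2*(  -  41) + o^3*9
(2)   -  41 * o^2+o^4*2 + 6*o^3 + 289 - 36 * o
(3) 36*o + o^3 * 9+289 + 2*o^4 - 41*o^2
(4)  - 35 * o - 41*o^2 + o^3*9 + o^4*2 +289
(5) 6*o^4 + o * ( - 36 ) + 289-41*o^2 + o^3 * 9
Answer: 1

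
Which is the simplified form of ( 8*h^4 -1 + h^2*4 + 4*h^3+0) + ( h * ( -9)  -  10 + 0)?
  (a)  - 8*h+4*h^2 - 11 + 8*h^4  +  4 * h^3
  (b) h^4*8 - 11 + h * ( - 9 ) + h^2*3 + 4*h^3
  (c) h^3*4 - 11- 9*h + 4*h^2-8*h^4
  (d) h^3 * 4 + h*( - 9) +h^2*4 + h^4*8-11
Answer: d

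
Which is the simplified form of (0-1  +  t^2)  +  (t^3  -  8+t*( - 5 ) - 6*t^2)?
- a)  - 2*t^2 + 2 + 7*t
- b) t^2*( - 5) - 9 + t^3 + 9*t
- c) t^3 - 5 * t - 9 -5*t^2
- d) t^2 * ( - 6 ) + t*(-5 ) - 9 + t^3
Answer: c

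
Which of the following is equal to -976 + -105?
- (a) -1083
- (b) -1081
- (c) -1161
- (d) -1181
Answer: b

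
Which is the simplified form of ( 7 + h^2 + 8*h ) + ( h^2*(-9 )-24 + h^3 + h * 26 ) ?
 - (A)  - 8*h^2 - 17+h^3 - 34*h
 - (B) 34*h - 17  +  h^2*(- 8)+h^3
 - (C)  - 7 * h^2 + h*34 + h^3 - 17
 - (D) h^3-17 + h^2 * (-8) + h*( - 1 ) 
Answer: B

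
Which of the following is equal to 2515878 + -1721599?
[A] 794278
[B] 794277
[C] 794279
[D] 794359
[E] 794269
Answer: C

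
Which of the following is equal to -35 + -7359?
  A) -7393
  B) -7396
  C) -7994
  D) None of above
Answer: D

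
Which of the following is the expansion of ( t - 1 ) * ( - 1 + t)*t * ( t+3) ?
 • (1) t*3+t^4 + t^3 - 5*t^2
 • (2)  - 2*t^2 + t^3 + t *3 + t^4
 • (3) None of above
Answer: 1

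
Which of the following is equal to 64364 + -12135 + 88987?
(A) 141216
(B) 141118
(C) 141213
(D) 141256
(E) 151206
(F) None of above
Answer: A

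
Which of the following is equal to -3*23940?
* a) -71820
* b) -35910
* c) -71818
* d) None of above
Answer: a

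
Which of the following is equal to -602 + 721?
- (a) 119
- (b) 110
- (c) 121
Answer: a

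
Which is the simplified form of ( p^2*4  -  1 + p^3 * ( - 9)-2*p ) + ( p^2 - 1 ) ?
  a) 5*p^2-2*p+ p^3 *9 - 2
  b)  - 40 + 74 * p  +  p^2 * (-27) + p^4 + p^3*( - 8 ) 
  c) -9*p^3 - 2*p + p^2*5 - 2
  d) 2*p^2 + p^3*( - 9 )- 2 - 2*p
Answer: c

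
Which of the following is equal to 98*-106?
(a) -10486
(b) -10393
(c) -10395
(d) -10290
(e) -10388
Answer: e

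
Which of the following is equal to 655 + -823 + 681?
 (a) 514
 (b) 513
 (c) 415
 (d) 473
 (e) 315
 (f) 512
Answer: b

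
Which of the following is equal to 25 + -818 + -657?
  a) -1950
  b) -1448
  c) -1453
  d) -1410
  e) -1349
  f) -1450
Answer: f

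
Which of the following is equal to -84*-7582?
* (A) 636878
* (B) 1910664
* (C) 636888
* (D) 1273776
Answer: C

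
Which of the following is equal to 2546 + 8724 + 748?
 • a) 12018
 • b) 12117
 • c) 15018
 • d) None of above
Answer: a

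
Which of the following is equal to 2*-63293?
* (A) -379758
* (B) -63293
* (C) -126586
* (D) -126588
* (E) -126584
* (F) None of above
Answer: C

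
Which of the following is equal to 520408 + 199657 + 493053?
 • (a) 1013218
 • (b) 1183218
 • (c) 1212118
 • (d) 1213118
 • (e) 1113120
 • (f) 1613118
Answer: d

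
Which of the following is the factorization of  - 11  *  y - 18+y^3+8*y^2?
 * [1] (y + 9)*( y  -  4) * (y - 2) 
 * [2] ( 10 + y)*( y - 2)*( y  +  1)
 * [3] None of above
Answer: 3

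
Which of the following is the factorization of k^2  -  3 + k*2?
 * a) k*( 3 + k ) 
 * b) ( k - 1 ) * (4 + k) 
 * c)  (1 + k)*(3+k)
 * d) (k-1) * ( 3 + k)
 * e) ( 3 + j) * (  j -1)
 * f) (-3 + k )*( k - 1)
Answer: d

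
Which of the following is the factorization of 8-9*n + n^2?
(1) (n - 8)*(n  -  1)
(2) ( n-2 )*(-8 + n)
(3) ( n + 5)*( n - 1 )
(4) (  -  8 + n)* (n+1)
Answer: 1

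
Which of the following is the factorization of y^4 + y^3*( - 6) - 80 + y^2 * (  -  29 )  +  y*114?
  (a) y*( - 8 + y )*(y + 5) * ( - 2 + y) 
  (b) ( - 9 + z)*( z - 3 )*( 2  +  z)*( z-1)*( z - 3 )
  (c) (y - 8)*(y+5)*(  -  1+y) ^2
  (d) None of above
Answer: d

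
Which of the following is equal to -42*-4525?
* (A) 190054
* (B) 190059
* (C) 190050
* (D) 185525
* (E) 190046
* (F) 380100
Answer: C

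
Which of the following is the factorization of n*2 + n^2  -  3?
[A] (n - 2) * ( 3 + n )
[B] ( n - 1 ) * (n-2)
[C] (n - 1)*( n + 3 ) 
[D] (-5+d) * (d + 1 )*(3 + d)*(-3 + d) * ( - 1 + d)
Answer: C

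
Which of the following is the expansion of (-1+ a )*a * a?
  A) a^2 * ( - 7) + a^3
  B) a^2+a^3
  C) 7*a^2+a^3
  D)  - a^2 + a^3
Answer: D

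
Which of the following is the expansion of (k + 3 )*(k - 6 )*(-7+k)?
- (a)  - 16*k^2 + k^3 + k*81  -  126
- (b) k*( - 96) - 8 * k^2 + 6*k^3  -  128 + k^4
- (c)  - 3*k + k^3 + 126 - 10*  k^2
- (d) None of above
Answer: d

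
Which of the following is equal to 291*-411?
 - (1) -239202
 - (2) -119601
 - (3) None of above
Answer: 2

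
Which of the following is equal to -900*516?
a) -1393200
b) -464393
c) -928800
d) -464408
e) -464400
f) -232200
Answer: e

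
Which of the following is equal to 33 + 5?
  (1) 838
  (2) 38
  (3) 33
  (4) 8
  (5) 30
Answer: 2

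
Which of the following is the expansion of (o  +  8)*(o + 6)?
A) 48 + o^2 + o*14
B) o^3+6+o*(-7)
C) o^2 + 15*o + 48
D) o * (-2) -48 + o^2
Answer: A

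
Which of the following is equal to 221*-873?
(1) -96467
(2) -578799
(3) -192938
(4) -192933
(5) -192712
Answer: 4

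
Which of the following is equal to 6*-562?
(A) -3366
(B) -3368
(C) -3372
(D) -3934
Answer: C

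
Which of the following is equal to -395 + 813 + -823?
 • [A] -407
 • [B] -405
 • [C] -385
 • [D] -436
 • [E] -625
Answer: B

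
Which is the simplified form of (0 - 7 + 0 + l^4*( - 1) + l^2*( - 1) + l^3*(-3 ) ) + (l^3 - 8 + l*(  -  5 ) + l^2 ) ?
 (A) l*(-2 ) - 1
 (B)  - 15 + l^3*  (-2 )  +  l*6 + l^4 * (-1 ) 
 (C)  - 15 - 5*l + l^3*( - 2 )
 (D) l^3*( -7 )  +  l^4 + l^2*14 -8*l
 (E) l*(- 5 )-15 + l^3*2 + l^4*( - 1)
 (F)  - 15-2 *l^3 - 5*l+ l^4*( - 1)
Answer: F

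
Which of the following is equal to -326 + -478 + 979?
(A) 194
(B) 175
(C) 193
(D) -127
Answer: B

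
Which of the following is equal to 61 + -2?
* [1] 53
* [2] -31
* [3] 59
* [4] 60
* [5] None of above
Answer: 3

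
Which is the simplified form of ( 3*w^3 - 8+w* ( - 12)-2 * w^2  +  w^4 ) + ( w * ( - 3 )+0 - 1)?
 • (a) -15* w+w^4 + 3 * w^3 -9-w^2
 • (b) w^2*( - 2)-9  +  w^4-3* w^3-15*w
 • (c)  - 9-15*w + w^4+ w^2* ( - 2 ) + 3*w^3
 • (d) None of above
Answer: c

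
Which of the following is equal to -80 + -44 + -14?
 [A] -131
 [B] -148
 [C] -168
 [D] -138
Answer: D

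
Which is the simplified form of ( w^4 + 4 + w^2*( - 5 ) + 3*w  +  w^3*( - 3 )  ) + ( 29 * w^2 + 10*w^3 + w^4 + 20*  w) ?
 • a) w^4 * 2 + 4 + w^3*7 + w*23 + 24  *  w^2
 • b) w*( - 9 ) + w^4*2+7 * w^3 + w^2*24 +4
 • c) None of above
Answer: a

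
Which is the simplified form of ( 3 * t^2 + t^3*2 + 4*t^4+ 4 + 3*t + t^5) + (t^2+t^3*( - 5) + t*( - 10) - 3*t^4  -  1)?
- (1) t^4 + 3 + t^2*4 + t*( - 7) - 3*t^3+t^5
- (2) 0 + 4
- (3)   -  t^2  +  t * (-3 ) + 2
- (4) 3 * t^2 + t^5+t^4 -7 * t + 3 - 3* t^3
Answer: 1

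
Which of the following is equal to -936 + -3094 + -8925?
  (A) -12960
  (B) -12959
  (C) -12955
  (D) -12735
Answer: C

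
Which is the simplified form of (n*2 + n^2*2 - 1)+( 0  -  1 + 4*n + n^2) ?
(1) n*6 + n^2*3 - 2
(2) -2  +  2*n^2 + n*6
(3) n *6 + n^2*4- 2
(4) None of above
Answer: 1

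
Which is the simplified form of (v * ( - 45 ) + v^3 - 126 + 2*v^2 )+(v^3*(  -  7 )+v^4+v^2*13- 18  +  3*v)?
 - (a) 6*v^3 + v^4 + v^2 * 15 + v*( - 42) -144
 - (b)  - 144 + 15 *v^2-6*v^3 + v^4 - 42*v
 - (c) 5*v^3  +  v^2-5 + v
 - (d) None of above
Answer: b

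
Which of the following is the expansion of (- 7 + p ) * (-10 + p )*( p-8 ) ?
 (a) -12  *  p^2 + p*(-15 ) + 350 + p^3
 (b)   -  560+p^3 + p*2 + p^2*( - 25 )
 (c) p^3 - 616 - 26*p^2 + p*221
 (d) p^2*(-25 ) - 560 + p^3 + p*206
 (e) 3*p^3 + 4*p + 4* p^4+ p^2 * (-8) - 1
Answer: d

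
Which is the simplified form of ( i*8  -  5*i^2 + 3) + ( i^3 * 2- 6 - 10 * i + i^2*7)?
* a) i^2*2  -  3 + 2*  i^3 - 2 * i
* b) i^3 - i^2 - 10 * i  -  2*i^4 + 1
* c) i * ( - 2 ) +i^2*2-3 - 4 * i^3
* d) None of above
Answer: a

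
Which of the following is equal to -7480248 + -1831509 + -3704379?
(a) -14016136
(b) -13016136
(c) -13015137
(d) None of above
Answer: b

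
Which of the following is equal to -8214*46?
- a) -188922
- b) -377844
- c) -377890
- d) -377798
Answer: b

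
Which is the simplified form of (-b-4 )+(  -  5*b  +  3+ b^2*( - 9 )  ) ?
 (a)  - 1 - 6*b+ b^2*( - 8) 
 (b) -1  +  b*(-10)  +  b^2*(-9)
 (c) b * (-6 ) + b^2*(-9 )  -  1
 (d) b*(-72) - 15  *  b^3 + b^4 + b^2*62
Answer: c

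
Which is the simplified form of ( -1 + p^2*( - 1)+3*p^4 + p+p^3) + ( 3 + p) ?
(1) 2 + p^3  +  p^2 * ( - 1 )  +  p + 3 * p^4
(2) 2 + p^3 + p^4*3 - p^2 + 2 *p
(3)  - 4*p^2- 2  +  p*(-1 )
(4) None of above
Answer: 2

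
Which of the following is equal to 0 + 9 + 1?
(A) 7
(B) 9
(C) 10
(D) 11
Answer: C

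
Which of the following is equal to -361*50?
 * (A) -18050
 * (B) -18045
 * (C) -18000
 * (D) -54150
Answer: A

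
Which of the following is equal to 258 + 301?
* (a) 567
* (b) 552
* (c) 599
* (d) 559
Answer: d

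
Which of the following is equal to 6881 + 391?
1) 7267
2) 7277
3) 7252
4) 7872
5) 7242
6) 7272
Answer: 6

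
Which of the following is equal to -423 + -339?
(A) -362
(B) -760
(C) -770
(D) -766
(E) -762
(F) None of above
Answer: E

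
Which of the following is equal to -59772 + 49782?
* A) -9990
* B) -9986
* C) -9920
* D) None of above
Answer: A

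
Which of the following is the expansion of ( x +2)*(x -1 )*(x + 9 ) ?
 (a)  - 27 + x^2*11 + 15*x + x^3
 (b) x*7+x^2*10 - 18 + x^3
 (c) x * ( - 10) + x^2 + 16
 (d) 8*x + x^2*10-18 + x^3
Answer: b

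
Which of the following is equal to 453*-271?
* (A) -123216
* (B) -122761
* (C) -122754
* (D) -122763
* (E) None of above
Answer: D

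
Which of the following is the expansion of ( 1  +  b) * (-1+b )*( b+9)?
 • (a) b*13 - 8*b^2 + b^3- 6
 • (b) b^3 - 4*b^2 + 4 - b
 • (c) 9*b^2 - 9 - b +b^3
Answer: c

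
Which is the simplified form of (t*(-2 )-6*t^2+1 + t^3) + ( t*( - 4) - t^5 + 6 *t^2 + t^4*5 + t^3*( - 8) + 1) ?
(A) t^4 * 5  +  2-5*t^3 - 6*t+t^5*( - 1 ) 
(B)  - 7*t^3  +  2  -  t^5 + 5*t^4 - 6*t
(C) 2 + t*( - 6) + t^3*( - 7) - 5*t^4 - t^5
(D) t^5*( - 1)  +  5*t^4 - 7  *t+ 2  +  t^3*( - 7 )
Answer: B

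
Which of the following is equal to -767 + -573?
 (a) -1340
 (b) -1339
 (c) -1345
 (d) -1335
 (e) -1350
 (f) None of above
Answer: a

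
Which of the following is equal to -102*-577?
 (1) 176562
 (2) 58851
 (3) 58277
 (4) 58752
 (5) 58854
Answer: 5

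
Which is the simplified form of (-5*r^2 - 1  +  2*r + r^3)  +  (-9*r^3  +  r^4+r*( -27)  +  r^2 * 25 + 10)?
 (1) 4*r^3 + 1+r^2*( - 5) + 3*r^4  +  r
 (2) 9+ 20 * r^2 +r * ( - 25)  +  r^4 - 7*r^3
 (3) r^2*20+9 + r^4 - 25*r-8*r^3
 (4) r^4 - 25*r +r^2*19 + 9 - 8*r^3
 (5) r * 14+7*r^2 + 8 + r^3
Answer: 3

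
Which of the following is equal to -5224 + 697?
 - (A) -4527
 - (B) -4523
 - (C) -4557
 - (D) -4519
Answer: A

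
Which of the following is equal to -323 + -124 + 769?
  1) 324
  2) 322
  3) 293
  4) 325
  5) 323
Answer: 2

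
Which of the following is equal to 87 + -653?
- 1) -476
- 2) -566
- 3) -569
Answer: 2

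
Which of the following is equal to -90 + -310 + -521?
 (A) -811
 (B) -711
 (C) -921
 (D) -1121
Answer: C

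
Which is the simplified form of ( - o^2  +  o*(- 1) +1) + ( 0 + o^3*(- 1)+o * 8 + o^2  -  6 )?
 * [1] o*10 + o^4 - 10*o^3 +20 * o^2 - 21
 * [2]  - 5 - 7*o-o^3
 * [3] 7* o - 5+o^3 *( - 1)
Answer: 3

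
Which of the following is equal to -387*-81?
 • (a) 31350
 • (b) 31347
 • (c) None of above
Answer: b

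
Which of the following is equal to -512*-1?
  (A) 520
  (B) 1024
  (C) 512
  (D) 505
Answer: C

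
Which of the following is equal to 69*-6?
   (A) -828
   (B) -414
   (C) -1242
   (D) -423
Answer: B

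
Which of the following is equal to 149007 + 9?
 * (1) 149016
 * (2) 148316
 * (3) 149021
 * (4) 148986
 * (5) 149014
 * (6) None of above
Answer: 1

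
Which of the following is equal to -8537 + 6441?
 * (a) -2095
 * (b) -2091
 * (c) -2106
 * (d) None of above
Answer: d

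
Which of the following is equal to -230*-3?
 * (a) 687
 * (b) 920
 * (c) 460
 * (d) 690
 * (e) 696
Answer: d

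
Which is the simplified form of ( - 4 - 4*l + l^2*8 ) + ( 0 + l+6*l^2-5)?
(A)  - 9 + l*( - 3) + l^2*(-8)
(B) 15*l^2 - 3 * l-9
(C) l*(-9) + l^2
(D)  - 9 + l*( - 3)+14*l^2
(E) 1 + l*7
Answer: D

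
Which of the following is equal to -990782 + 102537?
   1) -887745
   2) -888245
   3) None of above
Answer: 2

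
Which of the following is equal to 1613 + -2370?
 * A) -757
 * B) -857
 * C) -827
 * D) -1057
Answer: A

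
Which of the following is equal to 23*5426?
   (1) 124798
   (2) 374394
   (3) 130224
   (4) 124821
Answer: 1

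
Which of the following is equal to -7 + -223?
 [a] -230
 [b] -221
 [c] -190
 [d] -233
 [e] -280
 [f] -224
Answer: a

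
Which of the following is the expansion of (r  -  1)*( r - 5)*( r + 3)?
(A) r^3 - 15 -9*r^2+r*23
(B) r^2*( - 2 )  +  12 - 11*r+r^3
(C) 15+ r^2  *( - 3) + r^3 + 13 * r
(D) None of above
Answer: D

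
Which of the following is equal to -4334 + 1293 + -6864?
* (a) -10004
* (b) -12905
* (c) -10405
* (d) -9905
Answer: d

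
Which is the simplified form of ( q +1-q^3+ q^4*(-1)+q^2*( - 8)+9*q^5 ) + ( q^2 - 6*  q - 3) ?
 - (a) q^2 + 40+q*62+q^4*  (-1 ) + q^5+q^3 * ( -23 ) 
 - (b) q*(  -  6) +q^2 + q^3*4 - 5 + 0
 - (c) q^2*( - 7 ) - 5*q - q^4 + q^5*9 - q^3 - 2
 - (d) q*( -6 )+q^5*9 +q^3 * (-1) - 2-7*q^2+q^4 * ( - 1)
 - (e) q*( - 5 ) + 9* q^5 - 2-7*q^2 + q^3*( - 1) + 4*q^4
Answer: c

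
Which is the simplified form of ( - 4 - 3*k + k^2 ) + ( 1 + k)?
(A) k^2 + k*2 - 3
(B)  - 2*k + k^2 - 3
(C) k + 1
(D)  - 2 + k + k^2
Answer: B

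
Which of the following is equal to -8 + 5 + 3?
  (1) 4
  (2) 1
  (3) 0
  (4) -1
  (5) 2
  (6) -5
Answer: 3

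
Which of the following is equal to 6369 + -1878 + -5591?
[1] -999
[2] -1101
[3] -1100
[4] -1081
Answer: 3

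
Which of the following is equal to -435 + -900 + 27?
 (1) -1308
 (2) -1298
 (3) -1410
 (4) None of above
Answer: 1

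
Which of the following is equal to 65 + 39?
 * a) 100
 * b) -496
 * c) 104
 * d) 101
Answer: c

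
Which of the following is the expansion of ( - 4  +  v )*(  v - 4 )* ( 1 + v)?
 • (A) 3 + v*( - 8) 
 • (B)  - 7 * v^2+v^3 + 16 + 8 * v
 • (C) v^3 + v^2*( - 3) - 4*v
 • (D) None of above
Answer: B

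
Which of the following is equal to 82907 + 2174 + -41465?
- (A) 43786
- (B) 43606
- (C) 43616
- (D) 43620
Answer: C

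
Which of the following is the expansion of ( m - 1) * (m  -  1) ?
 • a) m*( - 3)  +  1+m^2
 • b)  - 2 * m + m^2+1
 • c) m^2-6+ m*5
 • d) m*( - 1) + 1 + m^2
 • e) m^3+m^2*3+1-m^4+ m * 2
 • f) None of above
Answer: b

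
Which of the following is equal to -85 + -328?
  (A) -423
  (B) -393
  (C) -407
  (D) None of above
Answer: D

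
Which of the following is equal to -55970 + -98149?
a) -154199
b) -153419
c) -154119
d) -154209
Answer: c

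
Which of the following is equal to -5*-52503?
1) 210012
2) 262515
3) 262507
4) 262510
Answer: 2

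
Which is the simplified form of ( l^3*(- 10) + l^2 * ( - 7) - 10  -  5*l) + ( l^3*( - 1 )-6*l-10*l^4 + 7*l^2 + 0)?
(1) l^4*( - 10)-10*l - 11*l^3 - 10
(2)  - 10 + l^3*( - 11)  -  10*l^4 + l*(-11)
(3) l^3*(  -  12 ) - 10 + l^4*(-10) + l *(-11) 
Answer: 2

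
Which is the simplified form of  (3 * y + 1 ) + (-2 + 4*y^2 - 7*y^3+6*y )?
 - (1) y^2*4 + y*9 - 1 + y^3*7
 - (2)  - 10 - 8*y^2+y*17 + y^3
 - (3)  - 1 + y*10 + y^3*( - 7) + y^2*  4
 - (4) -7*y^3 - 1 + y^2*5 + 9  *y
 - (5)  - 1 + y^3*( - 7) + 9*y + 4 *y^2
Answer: 5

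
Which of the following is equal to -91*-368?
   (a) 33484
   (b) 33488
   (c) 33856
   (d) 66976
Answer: b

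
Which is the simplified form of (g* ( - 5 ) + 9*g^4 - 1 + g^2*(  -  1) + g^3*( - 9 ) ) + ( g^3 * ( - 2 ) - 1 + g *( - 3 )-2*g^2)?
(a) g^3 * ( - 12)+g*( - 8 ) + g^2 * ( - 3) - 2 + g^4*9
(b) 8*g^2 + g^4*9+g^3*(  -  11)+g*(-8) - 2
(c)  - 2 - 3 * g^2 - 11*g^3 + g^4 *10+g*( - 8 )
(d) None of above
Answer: d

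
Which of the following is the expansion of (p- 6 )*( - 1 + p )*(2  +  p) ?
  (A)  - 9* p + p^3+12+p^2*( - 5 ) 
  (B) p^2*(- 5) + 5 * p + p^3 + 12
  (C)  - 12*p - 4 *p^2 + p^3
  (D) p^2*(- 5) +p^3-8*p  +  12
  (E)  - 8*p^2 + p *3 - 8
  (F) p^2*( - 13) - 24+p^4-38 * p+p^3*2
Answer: D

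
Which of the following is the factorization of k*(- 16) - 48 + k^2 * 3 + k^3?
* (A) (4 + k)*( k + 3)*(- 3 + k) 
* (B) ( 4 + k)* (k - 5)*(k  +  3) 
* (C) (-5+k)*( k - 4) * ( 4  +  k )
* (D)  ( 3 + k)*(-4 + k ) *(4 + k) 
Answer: D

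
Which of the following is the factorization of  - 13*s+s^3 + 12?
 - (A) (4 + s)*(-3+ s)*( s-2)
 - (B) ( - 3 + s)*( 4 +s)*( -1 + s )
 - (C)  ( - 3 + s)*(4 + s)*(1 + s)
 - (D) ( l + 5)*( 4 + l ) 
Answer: B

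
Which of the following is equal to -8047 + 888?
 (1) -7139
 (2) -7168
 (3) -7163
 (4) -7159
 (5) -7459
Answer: 4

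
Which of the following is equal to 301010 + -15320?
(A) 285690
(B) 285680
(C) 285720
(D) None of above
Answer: A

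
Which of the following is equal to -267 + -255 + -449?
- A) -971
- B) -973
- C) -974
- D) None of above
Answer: A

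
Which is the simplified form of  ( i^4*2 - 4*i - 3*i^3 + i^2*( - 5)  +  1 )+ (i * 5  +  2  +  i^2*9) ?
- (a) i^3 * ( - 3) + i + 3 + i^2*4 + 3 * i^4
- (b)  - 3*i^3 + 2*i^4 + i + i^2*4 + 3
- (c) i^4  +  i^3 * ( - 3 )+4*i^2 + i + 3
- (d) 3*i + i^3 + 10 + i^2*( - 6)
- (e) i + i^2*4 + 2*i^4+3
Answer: b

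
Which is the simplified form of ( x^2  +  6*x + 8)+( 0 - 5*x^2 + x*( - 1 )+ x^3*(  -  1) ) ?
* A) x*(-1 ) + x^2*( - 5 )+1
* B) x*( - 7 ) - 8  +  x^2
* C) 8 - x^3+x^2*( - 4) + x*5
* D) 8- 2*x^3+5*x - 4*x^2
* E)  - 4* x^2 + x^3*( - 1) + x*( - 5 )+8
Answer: C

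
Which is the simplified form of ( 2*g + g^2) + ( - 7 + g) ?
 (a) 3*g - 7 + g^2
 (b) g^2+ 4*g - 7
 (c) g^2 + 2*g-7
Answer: a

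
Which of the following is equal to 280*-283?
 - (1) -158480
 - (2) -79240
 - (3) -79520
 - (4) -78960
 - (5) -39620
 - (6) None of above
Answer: 2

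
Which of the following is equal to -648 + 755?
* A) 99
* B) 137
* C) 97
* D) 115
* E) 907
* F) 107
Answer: F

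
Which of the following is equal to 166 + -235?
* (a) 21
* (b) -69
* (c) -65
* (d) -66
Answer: b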